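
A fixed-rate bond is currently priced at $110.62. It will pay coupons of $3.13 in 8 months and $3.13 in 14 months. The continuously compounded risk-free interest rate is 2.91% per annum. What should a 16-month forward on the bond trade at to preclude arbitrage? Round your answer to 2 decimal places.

$108.66

PV(coupons) I = 3.13·e^(−0.0291·8/12) + 3.13·e^(−0.0291·14/12)
I = 3.0699 + 3.0255 = 6.0954
F = (S − I)·e^(rT) = (110.62 − 6.0954) · e^(0.0291·16/12)
= 104.5246 · e^0.038800 = 104.5246 × 1.039563 = $108.66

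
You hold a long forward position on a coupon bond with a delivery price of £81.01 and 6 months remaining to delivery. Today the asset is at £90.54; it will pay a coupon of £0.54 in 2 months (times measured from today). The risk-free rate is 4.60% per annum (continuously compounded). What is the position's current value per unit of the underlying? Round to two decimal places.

£10.84

PV(remaining coupons) I = 0.54·e^(−0.0460·2/12) = 0.5359
Current forward F = (S − I)·e^(rT) = (90.54 − 0.5359)·e^(0.0460·6/12) = 90.0041 × 1.023267 = 92.0982
Value (long) = (F − K)·e^(−rT) = (92.0982 − 81.01) × 0.977262 = 10.8361
Value = £10.84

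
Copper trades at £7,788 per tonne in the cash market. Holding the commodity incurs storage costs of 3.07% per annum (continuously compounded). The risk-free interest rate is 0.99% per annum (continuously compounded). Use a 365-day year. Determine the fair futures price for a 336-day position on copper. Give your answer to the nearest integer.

£8,085 per tonne

Net carry = r + u − y = 0.0099 + 0.0307 − 0.0000 = 0.0406
F = S·e^((r+u−y)T) = 7788 · e^(0.0406 × 336/365) = 7788 · e^0.037374
= 7788 × 1.038081 = £8,085 per tonne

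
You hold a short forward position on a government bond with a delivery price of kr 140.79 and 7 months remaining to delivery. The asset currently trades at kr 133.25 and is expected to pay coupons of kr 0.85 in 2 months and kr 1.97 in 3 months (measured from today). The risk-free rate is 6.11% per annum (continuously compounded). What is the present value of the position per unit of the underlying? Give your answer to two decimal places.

PV(remaining coupons) I = 0.85·e^(−0.0611·2/12) + 1.97·e^(−0.0611·3/12) = 2.7815
Current forward F = (S − I)·e^(rT) = (133.25 − 2.7815)·e^(0.0611·7/12) = 130.4685 × 1.036284 = 135.2024
Value (long) = (F − K)·e^(−rT) = (135.2024 − 140.79) × 0.964986 = -5.3920
Short position value = −(long value) = kr 5.39

kr 5.39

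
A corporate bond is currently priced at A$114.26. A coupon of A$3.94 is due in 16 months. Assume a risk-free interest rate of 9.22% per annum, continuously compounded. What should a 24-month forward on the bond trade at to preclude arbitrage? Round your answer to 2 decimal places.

A$133.21

PV(coupons) I = 3.94·e^(−0.0922·16/12)
I = 3.4842
F = (S − I)·e^(rT) = (114.26 − 3.4842) · e^(0.0922·24/12)
= 110.7758 · e^0.184400 = 110.7758 × 1.202497 = A$133.21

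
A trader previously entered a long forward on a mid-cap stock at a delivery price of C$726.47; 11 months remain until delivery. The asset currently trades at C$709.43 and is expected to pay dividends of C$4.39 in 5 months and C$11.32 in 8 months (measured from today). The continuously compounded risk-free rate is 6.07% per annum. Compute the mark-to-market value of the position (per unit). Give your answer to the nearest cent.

C$7.13

PV(remaining dividends) I = 4.39·e^(−0.0607·5/12) + 11.32·e^(−0.0607·8/12) = 15.1514
Current forward F = (S − I)·e^(rT) = (709.43 − 15.1514)·e^(0.0607·11/12) = 694.2786 × 1.057219 = 734.0045
Value (long) = (F − K)·e^(−rT) = (734.0045 − 726.47) × 0.945878 = 7.1267
Value = C$7.13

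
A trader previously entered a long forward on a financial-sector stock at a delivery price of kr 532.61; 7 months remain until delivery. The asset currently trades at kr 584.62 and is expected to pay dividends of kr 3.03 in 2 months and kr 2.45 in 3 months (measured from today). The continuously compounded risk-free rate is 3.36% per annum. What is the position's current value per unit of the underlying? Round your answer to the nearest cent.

PV(remaining dividends) I = 3.03·e^(−0.0336·2/12) + 2.45·e^(−0.0336·3/12) = 5.4426
Current forward F = (S − I)·e^(rT) = (584.62 − 5.4426)·e^(0.0336·7/12) = 579.1774 × 1.019793 = 590.6411
Value (long) = (F − K)·e^(−rT) = (590.6411 − 532.61) × 0.980591 = 56.9048
Value = kr 56.90

kr 56.90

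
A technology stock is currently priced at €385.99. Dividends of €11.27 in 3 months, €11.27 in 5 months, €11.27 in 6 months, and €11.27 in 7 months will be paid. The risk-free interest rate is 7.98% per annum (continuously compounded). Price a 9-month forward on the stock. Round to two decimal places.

PV(dividends) I = 11.27·e^(−0.0798·3/12) + 11.27·e^(−0.0798·5/12) + 11.27·e^(−0.0798·6/12) + 11.27·e^(−0.0798·7/12)
I = 11.0474 + 10.9014 + 10.8292 + 10.7574 = 43.5354
F = (S − I)·e^(rT) = (385.99 − 43.5354) · e^(0.0798·9/12)
= 342.4546 · e^0.059850 = 342.4546 × 1.061677 = €363.58

€363.58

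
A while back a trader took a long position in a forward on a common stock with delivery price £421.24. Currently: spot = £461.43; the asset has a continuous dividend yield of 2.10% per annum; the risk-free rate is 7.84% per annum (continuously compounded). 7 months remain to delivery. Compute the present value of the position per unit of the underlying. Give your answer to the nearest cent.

£53.40

Current fair forward for the remaining 7 months: F = S·e^((r − q)·T), (r − q) = 0.0784 − 0.0210 = 0.0574
F = 461.43 · e^(0.0574 × 7/12) = 461.43 × 1.034050 = 477.1417
Value of long forward = (F − K)·e^(−rT) = (477.1417 − 421.24) · e^(−0.0784·7/12)
= 55.9017 × 0.955297 = 53.40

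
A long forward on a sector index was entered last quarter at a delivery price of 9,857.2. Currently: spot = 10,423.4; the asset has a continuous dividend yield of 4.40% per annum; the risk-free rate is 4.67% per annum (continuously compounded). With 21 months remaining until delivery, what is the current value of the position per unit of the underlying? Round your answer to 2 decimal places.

567.26

Current fair forward for the remaining 21 months: F = S·e^((r − q)·T), (r − q) = 0.0467 − 0.0440 = 0.0027
F = 10423.4 · e^(0.0027 × 21/12) = 10423.4 × 1.00473618 = 10472.7671
Value of long forward = (F − K)·e^(−rT) = (10472.7671 − 9857.2) · e^(−0.0467·21/12)
= 615.5671 × 0.92152534 = 567.26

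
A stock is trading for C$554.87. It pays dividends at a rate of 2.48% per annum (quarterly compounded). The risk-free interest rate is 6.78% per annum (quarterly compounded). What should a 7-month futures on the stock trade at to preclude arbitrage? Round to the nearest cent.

C$568.80

F = S · (1+r/4)^(4T) / (1+q/4)^(4T)
= 554.87 × 1.039998 / 1.014527 = 554.87 × 1.025106
F = C$568.80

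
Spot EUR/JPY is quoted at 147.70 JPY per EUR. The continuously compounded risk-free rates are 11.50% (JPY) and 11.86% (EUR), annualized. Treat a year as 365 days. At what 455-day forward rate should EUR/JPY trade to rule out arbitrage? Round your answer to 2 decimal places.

F = S·e^((r_JPY − r_EUR)T) = 147.70 · e^((0.1150 − 0.1186) × 455/365)
= 147.70 · e^-0.004488 = 147.70 × 0.995522
F = 147.04 JPY per EUR

147.04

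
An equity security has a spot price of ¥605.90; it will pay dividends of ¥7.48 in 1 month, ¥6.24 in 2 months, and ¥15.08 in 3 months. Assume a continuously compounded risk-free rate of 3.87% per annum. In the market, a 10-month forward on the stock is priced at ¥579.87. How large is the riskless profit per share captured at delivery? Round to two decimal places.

¥16.36 per share

PV(dividends) I = 7.48·e^(−0.0387·1/12) + 6.24·e^(−0.0387·2/12) + 15.08·e^(−0.0387·3/12) = 28.5906
Fair forward F* = (S − I)·e^(rT) = (605.90 − 28.5906)·e^0.032250 = 577.3094 × 1.032776 = 596.2313
Market ¥579.87 < fair 596.2313: forward underpriced → reverse cash-and-carry (short the stock, invest proceeds at r, pay the dividends, go long the forward).
Profit at T = |F_mkt − F*| = |579.87 − 596.2313| = ¥16.36 per share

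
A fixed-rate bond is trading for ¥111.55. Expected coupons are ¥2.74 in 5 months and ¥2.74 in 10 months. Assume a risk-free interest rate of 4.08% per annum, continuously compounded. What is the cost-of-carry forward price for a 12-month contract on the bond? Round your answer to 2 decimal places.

¥110.63

PV(coupons) I = 2.74·e^(−0.0408·5/12) + 2.74·e^(−0.0408·10/12)
I = 2.6938 + 2.6484 = 5.3422
F = (S − I)·e^(rT) = (111.55 − 5.3422) · e^(0.0408·12/12)
= 106.2078 · e^0.040800 = 106.2078 × 1.041644 = ¥110.63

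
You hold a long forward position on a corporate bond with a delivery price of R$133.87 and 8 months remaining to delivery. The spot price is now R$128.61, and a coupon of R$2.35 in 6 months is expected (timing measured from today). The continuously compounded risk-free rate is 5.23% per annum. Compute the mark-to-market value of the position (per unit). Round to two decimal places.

PV(remaining coupons) I = 2.35·e^(−0.0523·6/12) = 2.2893
Current forward F = (S − I)·e^(rT) = (128.61 − 2.2893)·e^(0.0523·8/12) = 126.3207 × 1.035482 = 130.8028
Value (long) = (F − K)·e^(−rT) = (130.8028 − 133.87) × 0.965734 = -2.9621
Value = -R$2.96

-R$2.96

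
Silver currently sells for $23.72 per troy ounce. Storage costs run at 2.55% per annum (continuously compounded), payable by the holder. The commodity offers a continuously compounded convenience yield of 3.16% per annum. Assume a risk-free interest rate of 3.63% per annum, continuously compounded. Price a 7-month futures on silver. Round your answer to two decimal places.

Net carry = r + u − y = 0.0363 + 0.0255 − 0.0316 = 0.0302
F = S·e^((r+u−y)T) = 23.72 · e^(0.0302 × 7/12) = 23.72 · e^0.017617
= 23.72 × 1.017773 = $24.14 per troy ounce

$24.14 per troy ounce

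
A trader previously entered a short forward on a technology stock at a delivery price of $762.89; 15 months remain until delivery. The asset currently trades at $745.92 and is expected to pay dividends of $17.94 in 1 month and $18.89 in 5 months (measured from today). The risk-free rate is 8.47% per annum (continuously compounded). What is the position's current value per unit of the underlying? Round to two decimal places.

-$23.62

PV(remaining dividends) I = 17.94·e^(−0.0847·1/12) + 18.89·e^(−0.0847·5/12) = 36.0488
Current forward F = (S − I)·e^(rT) = (745.92 − 36.0488)·e^(0.0847·15/12) = 709.8712 × 1.111683 = 789.1517
Value (long) = (F − K)·e^(−rT) = (789.1517 − 762.89) × 0.899537 = 23.6234
Short position value = −(long value) = -$23.62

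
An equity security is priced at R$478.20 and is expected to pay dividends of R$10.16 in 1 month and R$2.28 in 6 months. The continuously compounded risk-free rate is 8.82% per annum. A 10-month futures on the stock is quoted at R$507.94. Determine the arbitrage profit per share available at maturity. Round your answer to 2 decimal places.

R$6.47 per share

PV(dividends) I = 10.16·e^(−0.0882·1/12) + 2.28·e^(−0.0882·6/12) = 12.2672
Fair futures F* = (S − I)·e^(rT) = (478.20 − 12.2672)·e^0.073500 = 465.9328 × 1.076269 = 501.4690
Market R$507.94 > fair 501.4690: forward overpriced → cash-and-carry (borrow at r, buy the stock and collect the dividends, short the forward).
Profit at T = |F_mkt − F*| = |507.94 − 501.4690| = R$6.47 per share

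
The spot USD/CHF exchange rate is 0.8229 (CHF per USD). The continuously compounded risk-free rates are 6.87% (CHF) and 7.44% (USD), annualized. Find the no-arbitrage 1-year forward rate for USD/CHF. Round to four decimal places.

F = S·e^((r_CHF − r_USD)T) = 0.8229 · e^((0.0687 − 0.0744) × 1)
= 0.8229 · e^-0.005700 = 0.8229 × 0.994316
F = 0.8182 CHF per USD

0.8182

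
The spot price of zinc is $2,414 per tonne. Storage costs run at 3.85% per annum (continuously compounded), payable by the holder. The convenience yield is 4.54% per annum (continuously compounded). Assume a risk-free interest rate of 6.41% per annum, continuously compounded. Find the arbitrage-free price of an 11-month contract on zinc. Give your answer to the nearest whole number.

$2,544 per tonne

Net carry = r + u − y = 0.0641 + 0.0385 − 0.0454 = 0.0572
F = S·e^((r+u−y)T) = 2414 · e^(0.0572 × 11/12) = 2414 · e^0.052433
= 2414 × 1.053832 = $2,544 per tonne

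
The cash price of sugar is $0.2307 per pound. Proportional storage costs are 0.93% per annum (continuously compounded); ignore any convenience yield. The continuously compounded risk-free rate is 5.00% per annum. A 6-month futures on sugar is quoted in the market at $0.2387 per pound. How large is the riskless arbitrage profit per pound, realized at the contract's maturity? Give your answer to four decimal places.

Fair futures: F* = S·e^(carry·T), with carry = (r + u) = 0.0500 + 0.0093 = 0.0593
F* = 0.2307 · e^(0.0593 × 6/12) = 0.2307 · e^0.029650 = 0.2307 × 1.030094 = $0.2376
Market $0.2387 > fair $0.2376: forward overpriced → cash-and-carry (buy spot, short the forward).
At maturity, profit = |F_mkt − F*| = |0.2387 − 0.2376| = $0.0011 per pound

$0.0011 per pound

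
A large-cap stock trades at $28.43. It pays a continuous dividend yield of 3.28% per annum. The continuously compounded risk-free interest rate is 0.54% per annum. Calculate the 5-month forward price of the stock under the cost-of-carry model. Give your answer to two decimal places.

F = S·e^((r − q)T) = 28.43 · e^((0.0054 − 0.0328) × 5/12)
= 28.43 · e^-0.011417 = 28.43 × 0.988648
F = $28.11

$28.11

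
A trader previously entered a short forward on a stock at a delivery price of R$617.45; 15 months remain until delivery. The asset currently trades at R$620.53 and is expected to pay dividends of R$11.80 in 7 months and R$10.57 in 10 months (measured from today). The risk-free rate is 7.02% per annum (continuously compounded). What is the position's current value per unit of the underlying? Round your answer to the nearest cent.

PV(remaining dividends) I = 11.80·e^(−0.0702·7/12) + 10.57·e^(−0.0702·10/12) = 21.2959
Current forward F = (S − I)·e^(rT) = (620.53 − 21.2959)·e^(0.0702·15/12) = 599.2341 × 1.091715 = 654.1929
Value (long) = (F − K)·e^(−rT) = (654.1929 − 617.45) × 0.915990 = 33.6561
Short position value = −(long value) = -R$33.66

-R$33.66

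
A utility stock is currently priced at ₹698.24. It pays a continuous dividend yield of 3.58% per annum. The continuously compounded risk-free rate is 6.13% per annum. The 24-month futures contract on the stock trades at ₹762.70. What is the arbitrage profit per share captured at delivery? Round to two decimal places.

₹27.93 per share

Fair futures: F* = S·e^(carry·T), with carry = (r − q) = 0.0613 − 0.0358 = 0.0255
F* = 698.24 · e^(0.0255 × 24/12) = 698.24 · e^0.051000 = 698.24 × 1.052323 = ₹734.7740
Market ₹762.70 > fair ₹734.7740: forward overpriced → cash-and-carry (buy spot, short the forward).
At maturity, profit = |F_mkt − F*| = |762.70 − 734.7740| = ₹27.93 per share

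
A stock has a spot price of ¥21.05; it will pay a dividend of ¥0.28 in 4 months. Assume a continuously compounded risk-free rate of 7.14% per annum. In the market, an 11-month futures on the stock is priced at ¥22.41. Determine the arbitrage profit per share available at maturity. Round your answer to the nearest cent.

¥0.23 per share

PV(dividends) I = 0.28·e^(−0.0714·4/12) = 0.2734
Fair futures F* = (S − I)·e^(rT) = (21.05 − 0.2734)·e^0.065450 = 20.7766 × 1.067639 = 22.1819
Market ¥22.41 > fair 22.1819: forward overpriced → cash-and-carry (borrow at r, buy the stock and collect the dividends, short the forward).
Profit at T = |F_mkt − F*| = |22.41 − 22.1819| = ¥0.23 per share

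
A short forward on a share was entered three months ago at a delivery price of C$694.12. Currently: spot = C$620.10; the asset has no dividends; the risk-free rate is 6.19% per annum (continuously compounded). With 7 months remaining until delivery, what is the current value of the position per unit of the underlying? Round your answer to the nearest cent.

C$49.40

Current fair forward for the remaining 7 months: F = S·e^(r·T), r = 0.0619
F = 620.10 · e^(0.0619 × 7/12) = 620.10 × 1.036768 = 642.8998
Value of long forward = (F − K)·e^(−rT) = (642.8998 − 694.12) · e^(−0.0619·7/12)
= -51.2202 × 0.964536 = -49.40
Short position value = −(long value) = C$49.40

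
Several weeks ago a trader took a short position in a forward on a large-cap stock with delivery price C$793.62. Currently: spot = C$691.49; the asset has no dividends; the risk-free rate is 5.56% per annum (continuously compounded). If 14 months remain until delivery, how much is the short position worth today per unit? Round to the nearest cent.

C$52.28

Current fair forward for the remaining 14 months: F = S·e^(r·T), r = 0.0556
F = 691.49 · e^(0.0556 × 14/12) = 691.49 × 1.067017 = 737.8316
Value of long forward = (F − K)·e^(−rT) = (737.8316 − 793.62) · e^(−0.0556·14/12)
= -55.7884 × 0.937192 = -52.28
Short position value = −(long value) = C$52.28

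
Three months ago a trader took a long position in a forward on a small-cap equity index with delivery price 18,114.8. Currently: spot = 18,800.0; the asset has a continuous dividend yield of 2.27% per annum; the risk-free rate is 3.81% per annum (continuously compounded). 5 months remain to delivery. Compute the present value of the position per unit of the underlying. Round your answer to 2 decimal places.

Current fair forward for the remaining 5 months: F = S·e^((r − q)·T), (r − q) = 0.0381 − 0.0227 = 0.0154
F = 18800.0 · e^(0.0154 × 5/12) = 18800.0 × 1.00643730 = 18921.0212
Value of long forward = (F − K)·e^(−rT) = (18921.0212 − 18114.8) · e^(−0.0381·5/12)
= 806.2212 × 0.98425034 = 793.52

793.52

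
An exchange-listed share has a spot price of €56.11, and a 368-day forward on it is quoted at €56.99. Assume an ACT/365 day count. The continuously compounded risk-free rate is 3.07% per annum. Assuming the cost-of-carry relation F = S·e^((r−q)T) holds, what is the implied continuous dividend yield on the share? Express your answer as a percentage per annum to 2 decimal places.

1.53%

From F = S·e^((r−q)T): (r − q) = ln(F/S)/T
ln(56.99/56.11) = ln(1.015683) = 0.015561
(r − q) = 0.015561 / (368/365) = 0.015434
q = r − ln(F/S)/T = 0.0307 − 0.015434 = 0.015266
q = 1.53%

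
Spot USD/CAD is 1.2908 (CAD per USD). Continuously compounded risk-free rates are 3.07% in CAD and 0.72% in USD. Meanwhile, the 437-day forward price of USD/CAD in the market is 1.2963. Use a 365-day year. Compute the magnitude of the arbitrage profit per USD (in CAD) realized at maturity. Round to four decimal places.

Fair forward: F* = S·e^(carry·T), with carry = (r_CAD − r_USD) = 0.0307 − 0.0072 = 0.0235
F* = 1.2908 · e^(0.0235 × 437/365) = 1.2908 · e^0.028136 = 1.2908 × 1.028536 = 1.3276
Market 1.2963 < fair 1.3276: forward underpriced → reverse cash-and-carry (short spot, go long the forward).
At maturity, profit = |F_mkt − F*| = |1.2963 − 1.3276| = 0.0313 per USD (in CAD)

0.0313 per USD (in CAD)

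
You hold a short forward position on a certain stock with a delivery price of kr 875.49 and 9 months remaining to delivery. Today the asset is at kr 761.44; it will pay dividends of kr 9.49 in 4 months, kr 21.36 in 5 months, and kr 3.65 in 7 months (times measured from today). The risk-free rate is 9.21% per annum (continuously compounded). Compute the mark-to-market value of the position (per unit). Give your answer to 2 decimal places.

PV(remaining dividends) I = 9.49·e^(−0.0921·4/12) + 21.36·e^(−0.0921·5/12) + 3.65·e^(−0.0921·7/12) = 33.2180
Current forward F = (S − I)·e^(rT) = (761.44 − 33.2180)·e^(0.0921·9/12) = 728.2220 × 1.071517 = 780.3023
Value (long) = (F − K)·e^(−rT) = (780.3023 − 875.49) × 0.933257 = -88.8346
Short position value = −(long value) = kr 88.83

kr 88.83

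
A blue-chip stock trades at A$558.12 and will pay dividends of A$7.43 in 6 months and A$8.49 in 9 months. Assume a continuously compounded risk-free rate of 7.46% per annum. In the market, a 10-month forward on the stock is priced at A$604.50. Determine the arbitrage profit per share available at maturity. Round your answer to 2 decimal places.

PV(dividends) I = 7.43·e^(−0.0746·6/12) + 8.49·e^(−0.0746·9/12) = 15.1860
Fair forward F* = (S − I)·e^(rT) = (558.12 − 15.1860)·e^0.062167 = 542.9340 × 1.064140 = 577.7578
Market A$604.50 > fair 577.7578: forward overpriced → cash-and-carry (borrow at r, buy the stock and collect the dividends, short the forward).
Profit at T = |F_mkt − F*| = |604.50 − 577.7578| = A$26.74 per share

A$26.74 per share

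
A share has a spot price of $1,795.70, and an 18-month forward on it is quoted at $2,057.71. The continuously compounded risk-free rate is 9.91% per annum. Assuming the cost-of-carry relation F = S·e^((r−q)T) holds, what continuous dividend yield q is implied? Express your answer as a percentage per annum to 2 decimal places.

From F = S·e^((r−q)T): (r − q) = ln(F/S)/T
ln(2057.71/1795.70) = ln(1.145910) = 0.136199
(r − q) = 0.136199 / (18/12) = 0.090799
q = r − ln(F/S)/T = 0.0991 − 0.090799 = 0.008301
q = 0.83%

0.83%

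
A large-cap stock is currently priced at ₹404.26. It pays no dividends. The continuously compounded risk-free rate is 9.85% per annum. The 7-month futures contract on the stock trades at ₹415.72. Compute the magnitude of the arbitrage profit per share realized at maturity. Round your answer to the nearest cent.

₹12.45 per share

Fair futures: F* = S·e^(carry·T), with carry = r = 0.0985
F* = 404.26 · e^(0.0985 × 7/12) = 404.26 · e^0.057458 = 404.26 × 1.059141 = ₹428.1683
Market ₹415.72 < fair ₹428.1683: forward underpriced → reverse cash-and-carry (short spot, go long the forward).
At maturity, profit = |F_mkt − F*| = |415.72 − 428.1683| = ₹12.45 per share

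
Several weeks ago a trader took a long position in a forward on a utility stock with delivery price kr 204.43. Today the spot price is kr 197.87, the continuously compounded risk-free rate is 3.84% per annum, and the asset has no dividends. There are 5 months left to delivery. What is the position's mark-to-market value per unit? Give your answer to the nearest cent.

Current fair forward for the remaining 5 months: F = S·e^(r·T), r = 0.0384
F = 197.87 · e^(0.0384 × 5/12) = 197.87 × 1.016129 = 201.0614
Value of long forward = (F − K)·e^(−rT) = (201.0614 − 204.43) · e^(−0.0384·5/12)
= -3.3686 × 0.984127 = -3.32

-kr 3.32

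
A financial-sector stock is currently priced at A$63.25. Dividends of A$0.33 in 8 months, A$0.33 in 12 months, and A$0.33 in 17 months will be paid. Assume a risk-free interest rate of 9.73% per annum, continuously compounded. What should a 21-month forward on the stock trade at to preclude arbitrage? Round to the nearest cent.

A$73.93

PV(dividends) I = 0.33·e^(−0.0973·8/12) + 0.33·e^(−0.0973·12/12) + 0.33·e^(−0.0973·17/12)
I = 0.3093 + 0.2994 + 0.2875 = 0.8962
F = (S − I)·e^(rT) = (63.25 − 0.8962) · e^(0.0973·21/12)
= 62.3538 · e^0.170275 = 62.3538 × 1.185631 = A$73.93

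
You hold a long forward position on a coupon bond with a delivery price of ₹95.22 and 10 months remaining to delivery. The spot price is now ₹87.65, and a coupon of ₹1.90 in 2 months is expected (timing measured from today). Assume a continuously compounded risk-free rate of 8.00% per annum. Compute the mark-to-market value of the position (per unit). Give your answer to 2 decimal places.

PV(remaining coupons) I = 1.90·e^(−0.0800·2/12) = 1.8748
Current forward F = (S − I)·e^(rT) = (87.65 − 1.8748)·e^(0.0800·10/12) = 85.7752 × 1.068939 = 91.6885
Value (long) = (F − K)·e^(−rT) = (91.6885 − 95.22) × 0.935507 = -3.3037
Value = -₹3.30

-₹3.30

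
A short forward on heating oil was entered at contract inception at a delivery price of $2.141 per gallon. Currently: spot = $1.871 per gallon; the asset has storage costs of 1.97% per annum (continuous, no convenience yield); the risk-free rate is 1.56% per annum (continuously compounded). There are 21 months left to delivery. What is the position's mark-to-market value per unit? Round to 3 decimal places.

$0.147 per gallon

Current fair forward for the remaining 21 months: F = S·e^((r + u)·T), (r + u) = 0.0156 + 0.0197 = 0.0353
F = 1.871 · e^(0.0353 × 21/12) = 1.871 × 1.063723 = 1.9902
Value of long forward = (F − K)·e^(−rT) = (1.9902 − 2.141) · e^(−0.0156·21/12)
= -0.1508 × 0.973069 = -0.147
Short position value = −(long value) = $0.147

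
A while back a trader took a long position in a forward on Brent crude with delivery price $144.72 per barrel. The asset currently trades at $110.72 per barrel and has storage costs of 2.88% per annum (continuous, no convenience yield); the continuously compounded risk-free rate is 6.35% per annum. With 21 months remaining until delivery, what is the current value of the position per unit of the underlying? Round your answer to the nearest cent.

-$13.06 per barrel

Current fair forward for the remaining 21 months: F = S·e^((r + u)·T), (r + u) = 0.0635 + 0.0288 = 0.0923
F = 110.72 · e^(0.0923 × 21/12) = 110.72 × 1.175302 = 130.1294
Value of long forward = (F − K)·e^(−rT) = (130.1294 − 144.72) · e^(−0.0635·21/12)
= -14.5906 × 0.894827 = -13.06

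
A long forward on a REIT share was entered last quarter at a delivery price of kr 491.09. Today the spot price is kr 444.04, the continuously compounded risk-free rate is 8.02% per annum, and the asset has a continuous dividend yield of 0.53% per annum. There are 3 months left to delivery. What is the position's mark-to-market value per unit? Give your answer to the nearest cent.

-kr 37.89

Current fair forward for the remaining 3 months: F = S·e^((r − q)·T), (r − q) = 0.0802 − 0.0053 = 0.0749
F = 444.04 · e^(0.0749 × 3/12) = 444.04 × 1.018901 = 452.4328
Value of long forward = (F − K)·e^(−rT) = (452.4328 − 491.09) · e^(−0.0802·3/12)
= -38.6572 × 0.980150 = -37.89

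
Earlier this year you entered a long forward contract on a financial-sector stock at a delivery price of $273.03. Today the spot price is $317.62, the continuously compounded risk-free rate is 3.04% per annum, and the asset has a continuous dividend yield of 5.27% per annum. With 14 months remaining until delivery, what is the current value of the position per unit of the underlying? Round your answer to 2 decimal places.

$35.16

Current fair forward for the remaining 14 months: F = S·e^((r − q)·T), (r − q) = 0.0304 − 0.0527 = -0.0223
F = 317.62 · e^(-0.0223 × 14/12) = 317.62 × 0.974319 = 309.4632
Value of long forward = (F − K)·e^(−rT) = (309.4632 − 273.03) · e^(−0.0304·14/12)
= 36.4332 × 0.965155 = 35.16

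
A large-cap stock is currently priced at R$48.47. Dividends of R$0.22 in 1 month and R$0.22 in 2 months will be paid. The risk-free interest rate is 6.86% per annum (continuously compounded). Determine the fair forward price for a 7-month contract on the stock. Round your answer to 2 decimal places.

R$49.99

PV(dividends) I = 0.22·e^(−0.0686·1/12) + 0.22·e^(−0.0686·2/12)
I = 0.2187 + 0.2175 = 0.4362
F = (S − I)·e^(rT) = (48.47 − 0.4362) · e^(0.0686·7/12)
= 48.0338 · e^0.040017 = 48.0338 × 1.040828 = R$49.99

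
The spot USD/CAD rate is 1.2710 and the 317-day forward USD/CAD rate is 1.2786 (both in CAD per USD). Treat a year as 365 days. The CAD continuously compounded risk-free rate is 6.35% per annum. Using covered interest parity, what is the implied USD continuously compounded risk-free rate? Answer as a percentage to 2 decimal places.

F = S·e^((r_CAD − r_USD)T) ⇒ r_USD = r_CAD − ln(F/S)/T
ln(1.2786/1.2710) = 0.005962; /(317/365) = 0.006865
r_USD = 0.0635 − 0.006865 = 0.056635
r_USD = 5.66%

5.66%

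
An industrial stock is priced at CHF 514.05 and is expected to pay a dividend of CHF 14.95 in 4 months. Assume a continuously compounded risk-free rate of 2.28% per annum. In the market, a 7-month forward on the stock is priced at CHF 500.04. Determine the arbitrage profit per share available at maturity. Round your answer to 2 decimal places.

PV(dividends) I = 14.95·e^(−0.0228·4/12) = 14.8368
Fair forward F* = (S − I)·e^(rT) = (514.05 − 14.8368)·e^0.013300 = 499.2132 × 1.013389 = 505.8972
Market CHF 500.04 < fair 505.8972: forward underpriced → reverse cash-and-carry (short the stock, invest proceeds at r, pay the dividends, go long the forward).
Profit at T = |F_mkt − F*| = |500.04 − 505.8972| = CHF 5.86 per share

CHF 5.86 per share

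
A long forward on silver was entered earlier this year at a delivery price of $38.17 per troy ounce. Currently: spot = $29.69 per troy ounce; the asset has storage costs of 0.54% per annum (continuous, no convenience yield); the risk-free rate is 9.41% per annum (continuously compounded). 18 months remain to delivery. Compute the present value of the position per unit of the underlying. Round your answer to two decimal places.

-$3.21 per troy ounce

Current fair forward for the remaining 18 months: F = S·e^((r + u)·T), (r + u) = 0.0941 + 0.0054 = 0.0995
F = 29.69 · e^(0.0995 × 18/12) = 29.69 × 1.160963 = 34.4690
Value of long forward = (F − K)·e^(−rT) = (34.4690 − 38.17) · e^(−0.0941·18/12)
= -3.7010 × 0.868359 = -3.21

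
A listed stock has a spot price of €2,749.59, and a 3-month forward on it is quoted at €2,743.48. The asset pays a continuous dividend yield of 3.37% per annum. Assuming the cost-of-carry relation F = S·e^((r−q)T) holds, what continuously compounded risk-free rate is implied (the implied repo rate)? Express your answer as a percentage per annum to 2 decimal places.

From F = S·e^((r−q)T): (r − q) = ln(F/S)/T
ln(2743.48/2749.59) = ln(0.997778) = -0.002224
(r − q) = -0.002224 / (3/12) = -0.008896
r = ln(F/S)/T + q = -0.008896 + 0.0337 = 0.024804
r = 2.48%

2.48%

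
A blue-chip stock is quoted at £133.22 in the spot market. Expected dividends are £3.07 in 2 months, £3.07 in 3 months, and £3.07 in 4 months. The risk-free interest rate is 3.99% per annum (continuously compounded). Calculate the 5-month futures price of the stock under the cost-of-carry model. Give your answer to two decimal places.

£126.18

PV(dividends) I = 3.07·e^(−0.0399·2/12) + 3.07·e^(−0.0399·3/12) + 3.07·e^(−0.0399·4/12)
I = 3.0497 + 3.0395 + 3.0294 = 9.1186
F = (S − I)·e^(rT) = (133.22 − 9.1186) · e^(0.0399·5/12)
= 124.1014 · e^0.016625 = 124.1014 × 1.016764 = £126.18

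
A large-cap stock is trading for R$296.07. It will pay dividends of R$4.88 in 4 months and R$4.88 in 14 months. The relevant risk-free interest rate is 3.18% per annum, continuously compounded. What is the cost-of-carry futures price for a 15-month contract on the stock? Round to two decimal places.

PV(dividends) I = 4.88·e^(−0.0318·4/12) + 4.88·e^(−0.0318·14/12)
I = 4.8285 + 4.7023 = 9.5308
F = (S − I)·e^(rT) = (296.07 − 9.5308) · e^(0.0318·15/12)
= 286.5392 · e^0.039750 = 286.5392 × 1.040551 = R$298.16

R$298.16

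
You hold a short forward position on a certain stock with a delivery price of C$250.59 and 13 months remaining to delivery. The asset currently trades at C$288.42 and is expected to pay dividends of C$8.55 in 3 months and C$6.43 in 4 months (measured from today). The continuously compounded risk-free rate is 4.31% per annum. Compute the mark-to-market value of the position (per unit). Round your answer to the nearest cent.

PV(remaining dividends) I = 8.55·e^(−0.0431·3/12) + 6.43·e^(−0.0431·4/12) = 14.7967
Current forward F = (S − I)·e^(rT) = (288.42 − 14.7967)·e^(0.0431·13/12) = 273.6233 × 1.047799 = 286.7022
Value (long) = (F − K)·e^(−rT) = (286.7022 − 250.59) × 0.954382 = 34.4648
Short position value = −(long value) = -C$34.46

-C$34.46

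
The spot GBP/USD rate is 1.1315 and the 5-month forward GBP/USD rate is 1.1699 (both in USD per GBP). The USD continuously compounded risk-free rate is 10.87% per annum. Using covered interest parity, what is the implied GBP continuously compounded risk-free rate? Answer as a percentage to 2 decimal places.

2.86%

F = S·e^((r_USD − r_GBP)T) ⇒ r_GBP = r_USD − ln(F/S)/T
ln(1.1699/1.1315) = 0.033374; /(5/12) = 0.080098
r_GBP = 0.1087 − 0.080098 = 0.028602
r_GBP = 2.86%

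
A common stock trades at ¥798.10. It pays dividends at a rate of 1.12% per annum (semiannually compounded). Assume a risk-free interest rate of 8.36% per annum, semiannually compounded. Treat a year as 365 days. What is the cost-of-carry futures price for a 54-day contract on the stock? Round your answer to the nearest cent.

F = S · (1+r/2)^(2T) / (1+q/2)^(2T)
= 798.10 × 1.012190 / 1.001654 = 798.10 × 1.010519
F = ¥806.50

¥806.50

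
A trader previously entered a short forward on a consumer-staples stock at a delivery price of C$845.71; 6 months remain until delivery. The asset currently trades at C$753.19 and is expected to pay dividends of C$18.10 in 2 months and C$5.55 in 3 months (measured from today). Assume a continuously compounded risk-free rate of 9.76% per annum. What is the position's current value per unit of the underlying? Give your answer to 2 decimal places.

C$75.46

PV(remaining dividends) I = 18.10·e^(−0.0976·2/12) + 5.55·e^(−0.0976·3/12) = 23.2242
Current forward F = (S − I)·e^(rT) = (753.19 − 23.2242)·e^(0.0976·6/12) = 729.9658 × 1.050010 = 766.4714
Value (long) = (F − K)·e^(−rT) = (766.4714 − 845.71) × 0.952372 = -75.4646
Short position value = −(long value) = C$75.46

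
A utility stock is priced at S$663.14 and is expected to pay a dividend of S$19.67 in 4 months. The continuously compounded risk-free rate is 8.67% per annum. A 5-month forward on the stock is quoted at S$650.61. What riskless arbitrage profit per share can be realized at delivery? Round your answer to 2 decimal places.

PV(dividends) I = 19.67·e^(−0.0867·4/12) = 19.1097
Fair forward F* = (S − I)·e^(rT) = (663.14 − 19.1097)·e^0.036125 = 644.0303 × 1.036785 = 667.7210
Market S$650.61 < fair 667.7210: forward underpriced → reverse cash-and-carry (short the stock, invest proceeds at r, pay the dividends, go long the forward).
Profit at T = |F_mkt − F*| = |650.61 − 667.7210| = S$17.11 per share

S$17.11 per share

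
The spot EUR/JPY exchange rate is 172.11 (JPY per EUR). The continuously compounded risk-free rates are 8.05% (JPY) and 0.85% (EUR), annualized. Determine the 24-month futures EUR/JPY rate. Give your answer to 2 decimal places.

F = S·e^((r_JPY − r_EUR)T) = 172.11 · e^((0.0805 − 0.0085) × 24/12)
= 172.11 · e^0.144000 = 172.11 × 1.154884
F = 198.77 JPY per EUR

198.77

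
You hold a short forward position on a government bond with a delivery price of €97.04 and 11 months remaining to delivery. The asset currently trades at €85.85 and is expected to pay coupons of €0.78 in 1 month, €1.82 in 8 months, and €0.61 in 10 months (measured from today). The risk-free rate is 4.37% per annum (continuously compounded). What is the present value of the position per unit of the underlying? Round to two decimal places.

€10.51

PV(remaining coupons) I = 0.78·e^(−0.0437·1/12) + 1.82·e^(−0.0437·8/12) + 0.61·e^(−0.0437·10/12) = 3.1331
Current forward F = (S − I)·e^(rT) = (85.85 − 3.1331)·e^(0.0437·11/12) = 82.7169 × 1.040871 = 86.0976
Value (long) = (F − K)·e^(−rT) = (86.0976 − 97.04) × 0.960733 = -10.5127
Short position value = −(long value) = €10.51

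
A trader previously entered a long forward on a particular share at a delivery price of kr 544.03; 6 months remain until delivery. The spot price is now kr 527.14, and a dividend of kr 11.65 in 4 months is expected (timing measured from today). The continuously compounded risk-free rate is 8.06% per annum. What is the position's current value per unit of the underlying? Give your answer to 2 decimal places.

-kr 6.74

PV(remaining dividends) I = 11.65·e^(−0.0806·4/12) = 11.3412
Current forward F = (S − I)·e^(rT) = (527.14 − 11.3412)·e^(0.0806·6/12) = 515.7988 × 1.041123 = 537.0100
Value (long) = (F − K)·e^(−rT) = (537.0100 − 544.03) × 0.960501 = -6.7427
Value = -kr 6.74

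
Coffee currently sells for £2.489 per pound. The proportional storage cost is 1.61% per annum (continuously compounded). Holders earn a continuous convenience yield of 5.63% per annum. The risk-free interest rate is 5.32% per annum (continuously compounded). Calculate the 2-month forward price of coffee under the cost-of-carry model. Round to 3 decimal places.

£2.494 per pound

Net carry = r + u − y = 0.0532 + 0.0161 − 0.0563 = 0.0130
F = S·e^((r+u−y)T) = 2.489 · e^(0.0130 × 2/12) = 2.489 · e^0.002167
= 2.489 × 1.002169 = £2.494 per pound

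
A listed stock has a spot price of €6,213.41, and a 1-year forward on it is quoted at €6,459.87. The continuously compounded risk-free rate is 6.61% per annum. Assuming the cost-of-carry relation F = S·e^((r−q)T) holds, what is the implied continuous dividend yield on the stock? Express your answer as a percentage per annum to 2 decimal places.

2.72%

From F = S·e^((r−q)T): (r − q) = ln(F/S)/T
ln(6459.87/6213.41) = ln(1.039666) = 0.038900
(r − q) = 0.038900 / (1) = 0.038900
q = r − ln(F/S)/T = 0.0661 − 0.038900 = 0.027200
q = 2.72%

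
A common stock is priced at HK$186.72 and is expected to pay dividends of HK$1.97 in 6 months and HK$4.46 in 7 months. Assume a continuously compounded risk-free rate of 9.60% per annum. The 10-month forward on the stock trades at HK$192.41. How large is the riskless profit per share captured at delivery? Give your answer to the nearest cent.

HK$3.26 per share

PV(dividends) I = 1.97·e^(−0.0960·6/12) + 4.46·e^(−0.0960·7/12) = 6.0948
Fair forward F* = (S − I)·e^(rT) = (186.72 − 6.0948)·e^0.080000 = 180.6252 × 1.083287 = 195.6689
Market HK$192.41 < fair 195.6689: forward underpriced → reverse cash-and-carry (short the stock, invest proceeds at r, pay the dividends, go long the forward).
Profit at T = |F_mkt − F*| = |192.41 − 195.6689| = HK$3.26 per share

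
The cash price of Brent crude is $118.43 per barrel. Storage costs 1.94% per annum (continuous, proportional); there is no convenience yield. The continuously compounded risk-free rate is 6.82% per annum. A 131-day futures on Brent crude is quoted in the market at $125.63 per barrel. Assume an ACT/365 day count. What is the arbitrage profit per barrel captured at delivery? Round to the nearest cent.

Fair futures: F* = S·e^(carry·T), with carry = (r + u) = 0.0682 + 0.0194 = 0.0876
F* = 118.43 · e^(0.0876 × 131/365) = 118.43 · e^0.031440 = 118.43 × 1.031939 = $122.2125
Market $125.63 > fair $122.2125: forward overpriced → cash-and-carry (buy spot, short the forward).
At maturity, profit = |F_mkt − F*| = |125.63 − 122.2125| = $3.42 per barrel

$3.42 per barrel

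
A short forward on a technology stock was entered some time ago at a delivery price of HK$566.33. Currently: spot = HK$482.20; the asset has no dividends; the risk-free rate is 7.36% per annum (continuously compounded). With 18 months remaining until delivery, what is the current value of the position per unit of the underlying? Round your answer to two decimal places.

HK$24.93

Current fair forward for the remaining 18 months: F = S·e^(r·T), r = 0.0736
F = 482.20 · e^(0.0736 × 18/12) = 482.20 × 1.116725 = 538.4848
Value of long forward = (F − K)·e^(−rT) = (538.4848 − 566.33) · e^(−0.0736·18/12)
= -27.8452 × 0.895476 = -24.93
Short position value = −(long value) = HK$24.93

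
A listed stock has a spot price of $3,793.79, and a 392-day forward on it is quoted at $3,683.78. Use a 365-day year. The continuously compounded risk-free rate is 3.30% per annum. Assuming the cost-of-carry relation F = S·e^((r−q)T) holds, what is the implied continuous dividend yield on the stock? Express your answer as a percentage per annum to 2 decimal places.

6.04%

From F = S·e^((r−q)T): (r − q) = ln(F/S)/T
ln(3683.78/3793.79) = ln(0.971003) = -0.029426
(r − q) = -0.029426 / (392/365) = -0.027399
q = r − ln(F/S)/T = 0.0330 + 0.027399 = 0.060399
q = 6.04%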